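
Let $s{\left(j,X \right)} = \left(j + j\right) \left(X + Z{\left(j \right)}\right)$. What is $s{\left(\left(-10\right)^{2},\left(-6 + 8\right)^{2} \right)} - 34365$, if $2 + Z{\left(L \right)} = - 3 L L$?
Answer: $-6033965$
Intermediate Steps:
$Z{\left(L \right)} = -2 - 3 L^{2}$ ($Z{\left(L \right)} = -2 + - 3 L L = -2 - 3 L^{2}$)
$s{\left(j,X \right)} = 2 j \left(-2 + X - 3 j^{2}\right)$ ($s{\left(j,X \right)} = \left(j + j\right) \left(X - \left(2 + 3 j^{2}\right)\right) = 2 j \left(-2 + X - 3 j^{2}\right)$)
$s{\left(\left(-10\right)^{2},\left(-6 + 8\right)^{2} \right)} - 34365 = 2 \left(-10\right)^{2} \left(-2 + \left(-6 + 8\right)^{2} - 3 \left(\left(-10\right)^{2}\right)^{2}\right) - 34365 = 2 \cdot 100 \left(-2 + 2^{2} - 3 \cdot 100^{2}\right) - 34365 = 2 \cdot 100 \left(-2 + 4 - 30000\right) - 34365 = 2 \cdot 100 \left(-29998\right) - 34365 = -5999600 - 34365 = -6033965$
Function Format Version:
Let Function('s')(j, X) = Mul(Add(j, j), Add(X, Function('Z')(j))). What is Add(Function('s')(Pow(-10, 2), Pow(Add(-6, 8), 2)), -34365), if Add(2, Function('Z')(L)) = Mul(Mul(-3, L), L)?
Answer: -6033965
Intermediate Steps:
Function('Z')(L) = Add(-2, Mul(-3, Pow(L, 2))) (Function('Z')(L) = Add(-2, Mul(Mul(-3, L), L)) = Add(-2, Mul(-3, Pow(L, 2))))
Function('s')(j, X) = Mul(2, j, Add(-2, X, Mul(-3, Pow(j, 2)))) (Function('s')(j, X) = Mul(Add(j, j), Add(X, Add(-2, Mul(-3, Pow(j, 2))))) = Mul(Mul(2, j), Add(-2, X, Mul(-3, Pow(j, 2)))) = Mul(2, j, Add(-2, X, Mul(-3, Pow(j, 2)))))
Add(Function('s')(Pow(-10, 2), Pow(Add(-6, 8), 2)), -34365) = Add(Mul(2, Pow(-10, 2), Add(-2, Pow(Add(-6, 8), 2), Mul(-3, Pow(Pow(-10, 2), 2)))), -34365) = Add(Mul(2, 100, Add(-2, Pow(2, 2), Mul(-3, Pow(100, 2)))), -34365) = Add(Mul(2, 100, Add(-2, 4, Mul(-3, 10000))), -34365) = Add(Mul(2, 100, Add(-2, 4, -30000)), -34365) = Add(Mul(2, 100, -29998), -34365) = Add(-5999600, -34365) = -6033965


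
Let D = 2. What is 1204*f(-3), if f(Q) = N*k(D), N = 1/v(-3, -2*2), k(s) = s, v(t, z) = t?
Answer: -2408/3 ≈ -802.67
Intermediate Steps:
N = -1/3 (N = 1/(-3) = -1/3 ≈ -0.33333)
f(Q) = -2/3 (f(Q) = -1/3*2 = -2/3)
1204*f(-3) = 1204*(-2/3) = -2408/3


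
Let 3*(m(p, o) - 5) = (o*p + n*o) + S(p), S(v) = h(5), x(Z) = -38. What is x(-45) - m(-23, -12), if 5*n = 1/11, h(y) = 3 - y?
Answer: -22153/165 ≈ -134.26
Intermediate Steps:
S(v) = -2 (S(v) = 3 - 1*5 = 3 - 5 = -2)
n = 1/55 (n = (⅕)/11 = (⅕)*(1/11) = 1/55 ≈ 0.018182)
m(p, o) = 13/3 + o/165 + o*p/3 (m(p, o) = 5 + ((o*p + o/55) - 2)/3 = 5 + ((o/55 + o*p) - 2)/3 = 5 + (-2 + o/55 + o*p)/3 = 5 + (-⅔ + o/165 + o*p/3) = 13/3 + o/165 + o*p/3)
x(-45) - m(-23, -12) = -38 - (13/3 + (1/165)*(-12) + (⅓)*(-12)*(-23)) = -38 - (13/3 - 4/55 + 92) = -38 - 1*15883/165 = -38 - 15883/165 = -22153/165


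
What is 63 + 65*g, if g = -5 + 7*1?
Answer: 193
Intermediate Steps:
g = 2 (g = -5 + 7 = 2)
63 + 65*g = 63 + 65*2 = 63 + 130 = 193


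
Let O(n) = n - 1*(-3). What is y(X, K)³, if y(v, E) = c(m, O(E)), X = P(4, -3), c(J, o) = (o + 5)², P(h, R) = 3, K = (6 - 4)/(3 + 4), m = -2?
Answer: 38068692544/117649 ≈ 3.2358e+5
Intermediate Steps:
O(n) = 3 + n (O(n) = n + 3 = 3 + n)
K = 2/7 ≈ 0.28571
c(J, o) = (5 + o)²
X = 3
y(v, E) = (8 + E)² (y(v, E) = (5 + (3 + E))² = (8 + E)²)
y(X, K)³ = ((8 + 2/7)²)³ = ((58/7)²)³ = (3364/49)³ = 38068692544/117649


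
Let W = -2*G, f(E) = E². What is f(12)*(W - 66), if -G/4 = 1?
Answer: -8352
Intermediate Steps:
G = -4 (G = -4*1 = -4)
W = 8 (W = -2*(-4) = 8)
f(12)*(W - 66) = 12²*(8 - 66) = 144*(-58) = -8352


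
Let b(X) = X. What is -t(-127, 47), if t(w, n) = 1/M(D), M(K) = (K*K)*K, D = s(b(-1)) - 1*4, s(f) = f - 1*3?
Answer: 1/512 ≈ 0.0019531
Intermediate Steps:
s(f) = -3 + f (s(f) = f - 3 = -3 + f)
D = -8 (D = (-3 - 1) - 1*4 = -4 - 4 = -8)
M(K) = K**3 (M(K) = K**2*K = K**3)
t(w, n) = -1/512 (t(w, n) = 1/((-8)**3) = 1/(-512) = -1/512)
-t(-127, 47) = -1*(-1/512) = 1/512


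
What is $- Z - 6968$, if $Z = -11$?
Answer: $-6957$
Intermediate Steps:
$- Z - 6968 = \left(-1\right) \left(-11\right) - 6968 = 11 - 6968 = -6957$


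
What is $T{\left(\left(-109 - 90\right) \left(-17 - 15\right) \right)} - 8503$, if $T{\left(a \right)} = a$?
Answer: $-2135$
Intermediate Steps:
$T{\left(\left(-109 - 90\right) \left(-17 - 15\right) \right)} - 8503 = \left(-109 - 90\right) \left(-17 - 15\right) - 8503 = \left(-199\right) \left(-32\right) - 8503 = 6368 - 8503 = -2135$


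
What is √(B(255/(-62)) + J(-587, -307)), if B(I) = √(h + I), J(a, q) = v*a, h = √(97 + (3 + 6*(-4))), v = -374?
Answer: √(843904072 + 62*√62*√(-255 + 124*√19))/62 ≈ 468.55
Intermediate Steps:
h = 2*√19 (h = √(97 + (3 - 24)) = √(97 - 21) = √76 = 2*√19 ≈ 8.7178)
J(a, q) = -374*a
B(I) = √(I + 2*√19) (B(I) = √(2*√19 + I) = √(I + 2*√19))
√(B(255/(-62)) + J(-587, -307)) = √(√(255/(-62) + 2*√19) - 374*(-587)) = √(√(255*(-1/62) + 2*√19) + 219538) = √(√(-255/62 + 2*√19) + 219538) = √(219538 + √(-255/62 + 2*√19))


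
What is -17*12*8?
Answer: -1632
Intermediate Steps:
-17*12*8 = -204*8 = -1632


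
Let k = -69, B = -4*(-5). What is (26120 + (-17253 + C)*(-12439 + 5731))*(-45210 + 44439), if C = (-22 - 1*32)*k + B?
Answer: -69876559596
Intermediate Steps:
B = 20
C = 3746 (C = (-22 - 1*32)*(-69) + 20 = (-22 - 32)*(-69) + 20 = -54*(-69) + 20 = 3726 + 20 = 3746)
(26120 + (-17253 + C)*(-12439 + 5731))*(-45210 + 44439) = (26120 + (-17253 + 3746)*(-12439 + 5731))*(-45210 + 44439) = (26120 - 13507*(-6708))*(-771) = (26120 + 90604956)*(-771) = 90631076*(-771) = -69876559596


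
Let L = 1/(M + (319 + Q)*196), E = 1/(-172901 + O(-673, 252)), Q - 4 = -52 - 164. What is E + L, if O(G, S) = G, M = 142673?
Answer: 9929/28404517230 ≈ 3.4956e-7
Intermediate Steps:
Q = -212 (Q = 4 + (-52 - 164) = 4 - 216 = -212)
E = -1/173574 (E = 1/(-172901 - 673) = 1/(-173574) = -1/173574 ≈ -5.7612e-6)
L = 1/163645 (L = 1/(142673 + (319 - 212)*196) = 1/(142673 + 107*196) = 1/(142673 + 20972) = 1/163645 ≈ 6.1108e-6)
E + L = -1/173574 + 1/163645 = 9929/28404517230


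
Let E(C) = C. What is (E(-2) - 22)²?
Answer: 576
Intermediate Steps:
(E(-2) - 22)² = (-2 - 22)² = (-24)² = 576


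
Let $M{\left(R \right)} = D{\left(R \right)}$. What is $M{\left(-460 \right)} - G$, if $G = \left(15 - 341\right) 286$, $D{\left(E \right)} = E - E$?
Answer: $93236$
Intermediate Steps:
$D{\left(E \right)} = 0$
$M{\left(R \right)} = 0$
$G = -93236$ ($G = \left(-326\right) 286 = -93236$)
$M{\left(-460 \right)} - G = 0 - -93236 = 0 + 93236 = 93236$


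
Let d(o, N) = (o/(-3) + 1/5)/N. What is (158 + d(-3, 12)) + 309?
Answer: 4671/10 ≈ 467.10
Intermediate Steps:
d(o, N) = (⅕ - o/3)/N (d(o, N) = (o*(-⅓) + 1*(⅕))/N = (-o/3 + ⅕)/N = (⅕ - o/3)/N)
(158 + d(-3, 12)) + 309 = (158 + (1/15)*(3 - 5*(-3))/12) + 309 = (158 + (1/15)*(1/12)*(3 + 15)) + 309 = (158 + (1/15)*(1/12)*18) + 309 = (158 + ⅒) + 309 = 1581/10 + 309 = 4671/10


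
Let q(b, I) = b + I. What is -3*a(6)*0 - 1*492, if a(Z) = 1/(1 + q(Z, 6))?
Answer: -492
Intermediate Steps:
q(b, I) = I + b
a(Z) = 1/(7 + Z) (a(Z) = 1/(1 + (6 + Z)) = 1/(7 + Z))
-3*a(6)*0 - 1*492 = -3/(7 + 6)*0 - 1*492 = -3/13*0 - 492 = 0 - 492 = -492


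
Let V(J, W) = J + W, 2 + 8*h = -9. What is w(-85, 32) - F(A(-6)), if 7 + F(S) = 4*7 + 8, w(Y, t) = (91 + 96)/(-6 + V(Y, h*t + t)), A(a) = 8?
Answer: -3174/103 ≈ -30.816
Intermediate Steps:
h = -11/8 (h = -¼ + (⅛)*(-9) = -¼ - 9/8 = -11/8 ≈ -1.3750)
w(Y, t) = 187/(-6 + Y - 3*t/8) (w(Y, t) = (91 + 96)/(-6 + (Y + (-11*t/8 + t))) = 187/(-6 + (Y - 3*t/8)) = 187/(-6 + Y - 3*t/8))
F(S) = 29 (F(S) = -7 + (4*7 + 8) = -7 + (28 + 8) = -7 + 36 = 29)
w(-85, 32) - F(A(-6)) = 1496/(-48 - 3*32 + 8*(-85)) - 1*29 = 1496/(-48 - 96 - 680) - 29 = 1496/(-824) - 29 = 1496*(-1/824) - 29 = -187/103 - 29 = -3174/103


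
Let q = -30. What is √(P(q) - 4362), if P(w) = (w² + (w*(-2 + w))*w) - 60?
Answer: I*√32322 ≈ 179.78*I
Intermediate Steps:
P(w) = -60 + w² + w²*(-2 + w) (P(w) = (w² + w²*(-2 + w)) - 60 = -60 + w² + w²*(-2 + w))
√(P(q) - 4362) = √((-60 + (-30)³ - 1*(-30)²) - 4362) = √((-60 - 27000 - 1*900) - 4362) = √((-60 - 27000 - 900) - 4362) = √(-27960 - 4362) = √(-32322) = I*√32322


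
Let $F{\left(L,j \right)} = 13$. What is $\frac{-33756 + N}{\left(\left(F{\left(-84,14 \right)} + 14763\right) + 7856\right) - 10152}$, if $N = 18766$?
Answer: $- \frac{1499}{1248} \approx -1.2011$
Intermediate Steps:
$\frac{-33756 + N}{\left(\left(F{\left(-84,14 \right)} + 14763\right) + 7856\right) - 10152} = \frac{-33756 + 18766}{\left(\left(13 + 14763\right) + 7856\right) - 10152} = - \frac{14990}{\left(14776 + 7856\right) - 10152} = - \frac{14990}{22632 - 10152} = - \frac{14990}{12480} = \left(-14990\right) \frac{1}{12480} = - \frac{1499}{1248}$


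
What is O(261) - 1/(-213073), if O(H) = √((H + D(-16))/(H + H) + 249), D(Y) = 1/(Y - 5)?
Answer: 1/213073 + √832812981/1827 ≈ 15.796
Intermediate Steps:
D(Y) = 1/(-5 + Y)
O(H) = √(249 + (-1/21 + H)/(2*H)) (O(H) = √((H + 1/(-5 - 16))/(H + H) + 249) = √((H + 1/(-21))/((2*H)) + 249) = √((H - 1/21)*(1/(2*H)) + 249) = √((-1/21 + H)*(1/(2*H)) + 249) = √((-1/21 + H)/(2*H) + 249) = √(249 + (-1/21 + H)/(2*H)))
O(261) - 1/(-213073) = √(440118 - 42/261)/42 - 1/(-213073) = √(440118 - 42*1/261)/42 - 1*(-1/213073) = √(440118 - 14/87)/42 + 1/213073 = √(38290252/87)/42 + 1/213073 = (2*√832812981/87)/42 + 1/213073 = √832812981/1827 + 1/213073 = 1/213073 + √832812981/1827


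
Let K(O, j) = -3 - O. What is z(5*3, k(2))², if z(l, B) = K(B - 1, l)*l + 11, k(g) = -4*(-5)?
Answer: 101761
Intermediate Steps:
k(g) = 20
z(l, B) = 11 + l*(-2 - B) (z(l, B) = (-3 - (B - 1))*l + 11 = (-3 - (-1 + B))*l + 11 = (-3 + (1 - B))*l + 11 = (-2 - B)*l + 11 = l*(-2 - B) + 11 = 11 + l*(-2 - B))
z(5*3, k(2))² = (11 - 5*3*(2 + 20))² = (11 - 1*15*22)² = (11 - 330)² = (-319)² = 101761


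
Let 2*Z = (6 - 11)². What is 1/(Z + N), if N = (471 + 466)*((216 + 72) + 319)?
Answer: 2/1137543 ≈ 1.7582e-6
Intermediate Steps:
Z = 25/2 (Z = (6 - 11)²/2 = (½)*(-5)² = (½)*25 = 25/2 ≈ 12.500)
N = 568759 (N = 937*(288 + 319) = 937*607 = 568759)
1/(Z + N) = 1/(25/2 + 568759) = 1/(1137543/2) = 2/1137543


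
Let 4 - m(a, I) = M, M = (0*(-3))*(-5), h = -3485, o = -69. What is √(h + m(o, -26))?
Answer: 59*I ≈ 59.0*I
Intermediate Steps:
M = 0 (M = 0*(-5) = 0)
m(a, I) = 4 (m(a, I) = 4 - 1*0 = 4 + 0 = 4)
√(h + m(o, -26)) = √(-3485 + 4) = √(-3481) = 59*I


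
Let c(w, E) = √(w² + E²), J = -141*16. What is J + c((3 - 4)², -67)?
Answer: -2256 + √4490 ≈ -2189.0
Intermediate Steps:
J = -2256
c(w, E) = √(E² + w²)
J + c((3 - 4)², -67) = -2256 + √((-67)² + ((3 - 4)²)²) = -2256 + √(4489 + ((-1)²)²) = -2256 + √(4489 + 1²) = -2256 + √(4489 + 1) = -2256 + √4490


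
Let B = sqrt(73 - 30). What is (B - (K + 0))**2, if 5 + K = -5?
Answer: (10 + sqrt(43))**2 ≈ 274.15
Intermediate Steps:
K = -10 (K = -5 - 5 = -10)
B = sqrt(43) ≈ 6.5574
(B - (K + 0))**2 = (sqrt(43) - (-10 + 0))**2 = (sqrt(43) - 1*(-10))**2 = (sqrt(43) + 10)**2 = (10 + sqrt(43))**2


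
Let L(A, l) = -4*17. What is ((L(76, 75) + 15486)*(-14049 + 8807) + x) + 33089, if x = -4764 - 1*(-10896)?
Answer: -80781935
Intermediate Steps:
x = 6132 (x = -4764 + 10896 = 6132)
L(A, l) = -68
((L(76, 75) + 15486)*(-14049 + 8807) + x) + 33089 = ((-68 + 15486)*(-14049 + 8807) + 6132) + 33089 = (15418*(-5242) + 6132) + 33089 = (-80821156 + 6132) + 33089 = -80815024 + 33089 = -80781935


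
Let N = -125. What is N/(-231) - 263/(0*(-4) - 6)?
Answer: 20501/462 ≈ 44.374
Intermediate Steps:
N/(-231) - 263/(0*(-4) - 6) = -125/(-231) - 263/(0*(-4) - 6) = -125*(-1/231) - 263/(0 - 6) = 125/231 - 263/(-6) = 125/231 - 263*(-⅙) = 125/231 + 263/6 = 20501/462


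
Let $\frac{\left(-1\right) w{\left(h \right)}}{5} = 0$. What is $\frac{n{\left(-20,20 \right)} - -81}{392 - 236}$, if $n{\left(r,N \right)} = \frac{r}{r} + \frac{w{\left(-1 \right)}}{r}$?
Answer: $\frac{41}{78} \approx 0.52564$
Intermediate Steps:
$w{\left(h \right)} = 0$ ($w{\left(h \right)} = \left(-5\right) 0 = 0$)
$n{\left(r,N \right)} = 1$ ($n{\left(r,N \right)} = \frac{r}{r} + \frac{0}{r} = 1 + 0 = 1$)
$\frac{n{\left(-20,20 \right)} - -81}{392 - 236} = \frac{1 - -81}{392 - 236} = \frac{1 + \left(-46 + 127\right)}{156} = \left(1 + 81\right) \frac{1}{156} = 82 \cdot \frac{1}{156} = \frac{41}{78}$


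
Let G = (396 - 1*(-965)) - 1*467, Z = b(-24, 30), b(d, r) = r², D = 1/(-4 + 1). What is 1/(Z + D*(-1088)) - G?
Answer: -3386469/3788 ≈ -894.00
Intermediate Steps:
D = -⅓ (D = 1/(-3) = -⅓ ≈ -0.33333)
Z = 900 (Z = 30² = 900)
G = 894 (G = (396 + 965) - 467 = 1361 - 467 = 894)
1/(Z + D*(-1088)) - G = 1/(900 - ⅓*(-1088)) - 1*894 = 1/(900 + 1088/3) - 894 = 1/(3788/3) - 894 = 3/3788 - 894 = -3386469/3788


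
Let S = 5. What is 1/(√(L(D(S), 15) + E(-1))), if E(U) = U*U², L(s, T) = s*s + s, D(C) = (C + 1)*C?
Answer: √929/929 ≈ 0.032809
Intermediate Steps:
D(C) = C*(1 + C) (D(C) = (1 + C)*C = C*(1 + C))
L(s, T) = s + s² (L(s, T) = s² + s = s + s²)
E(U) = U³
1/(√(L(D(S), 15) + E(-1))) = 1/(√((5*(1 + 5))*(1 + 5*(1 + 5)) + (-1)³)) = 1/(√((5*6)*(1 + 5*6) - 1)) = 1/(√(30*(1 + 30) - 1)) = 1/(√(30*31 - 1)) = 1/(√(930 - 1)) = 1/(√929) = √929/929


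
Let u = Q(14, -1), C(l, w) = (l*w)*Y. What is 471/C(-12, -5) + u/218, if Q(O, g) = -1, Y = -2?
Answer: -17133/4360 ≈ -3.9296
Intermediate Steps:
C(l, w) = -2*l*w (C(l, w) = (l*w)*(-2) = -2*l*w)
u = -1
471/C(-12, -5) + u/218 = 471/((-2*(-12)*(-5))) - 1/218 = 471/(-120) - 1*1/218 = 471*(-1/120) - 1/218 = -157/40 - 1/218 = -17133/4360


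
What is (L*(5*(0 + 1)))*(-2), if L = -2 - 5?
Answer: 70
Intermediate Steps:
L = -7
(L*(5*(0 + 1)))*(-2) = -35*(0 + 1)*(-2) = -35*(-2) = 70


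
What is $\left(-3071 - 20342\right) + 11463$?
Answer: $-11950$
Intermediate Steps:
$\left(-3071 - 20342\right) + 11463 = -23413 + 11463 = -11950$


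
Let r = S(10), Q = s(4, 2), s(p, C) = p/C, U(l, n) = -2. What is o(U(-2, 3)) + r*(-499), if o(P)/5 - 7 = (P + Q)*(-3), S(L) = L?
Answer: -4955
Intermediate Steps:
Q = 2 (Q = 4/2 = 4*(1/2) = 2)
r = 10
o(P) = 5 - 15*P (o(P) = 35 + 5*((P + 2)*(-3)) = 35 + 5*((2 + P)*(-3)) = 35 + 5*(-6 - 3*P) = 35 + (-30 - 15*P) = 5 - 15*P)
o(U(-2, 3)) + r*(-499) = (5 - 15*(-2)) + 10*(-499) = (5 + 30) - 4990 = 35 - 4990 = -4955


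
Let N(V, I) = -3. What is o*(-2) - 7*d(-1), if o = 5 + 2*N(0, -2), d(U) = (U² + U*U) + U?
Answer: -5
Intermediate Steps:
d(U) = U + 2*U² (d(U) = (U² + U²) + U = 2*U² + U = U + 2*U²)
o = -1 (o = 5 + 2*(-3) = 5 - 6 = -1)
o*(-2) - 7*d(-1) = -1*(-2) - (-7)*(1 + 2*(-1)) = 2 - (-7)*(1 - 2) = 2 - (-7)*(-1) = 2 - 7*1 = 2 - 7 = -5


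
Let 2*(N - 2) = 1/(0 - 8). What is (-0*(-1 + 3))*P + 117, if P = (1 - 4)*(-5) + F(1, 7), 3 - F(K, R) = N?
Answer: 117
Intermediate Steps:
N = 31/16 (N = 2 + 1/(2*(0 - 8)) = 2 + (½)/(-8) = 2 + (½)*(-⅛) = 2 - 1/16 = 31/16 ≈ 1.9375)
F(K, R) = 17/16 (F(K, R) = 3 - 1*31/16 = 3 - 31/16 = 17/16)
P = 257/16 (P = (1 - 4)*(-5) + 17/16 = -3*(-5) + 17/16 = 15 + 17/16 = 257/16 ≈ 16.063)
(-0*(-1 + 3))*P + 117 = -0*(-1 + 3)*(257/16) + 117 = -0*2*(257/16) + 117 = -16*0*(257/16) + 117 = 0*(257/16) + 117 = 0 + 117 = 117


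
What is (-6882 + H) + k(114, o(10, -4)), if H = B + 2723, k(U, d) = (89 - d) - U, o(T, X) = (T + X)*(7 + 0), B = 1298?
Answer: -2928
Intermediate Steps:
o(T, X) = 7*T + 7*X (o(T, X) = (T + X)*7 = 7*T + 7*X)
k(U, d) = 89 - U - d
H = 4021 (H = 1298 + 2723 = 4021)
(-6882 + H) + k(114, o(10, -4)) = (-6882 + 4021) + (89 - 1*114 - (7*10 + 7*(-4))) = -2861 + (89 - 114 - (70 - 28)) = -2861 + (89 - 114 - 1*42) = -2861 + (89 - 114 - 42) = -2861 - 67 = -2928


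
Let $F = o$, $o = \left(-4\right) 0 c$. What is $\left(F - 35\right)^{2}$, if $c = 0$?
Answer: $1225$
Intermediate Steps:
$o = 0$ ($o = \left(-4\right) 0 \cdot 0 = 0 \cdot 0 = 0$)
$F = 0$
$\left(F - 35\right)^{2} = \left(0 - 35\right)^{2} = \left(-35\right)^{2} = 1225$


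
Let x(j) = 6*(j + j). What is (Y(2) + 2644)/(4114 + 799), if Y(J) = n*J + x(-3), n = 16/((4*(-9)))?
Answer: 23464/44217 ≈ 0.53066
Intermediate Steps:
x(j) = 12*j (x(j) = 6*(2*j) = 12*j)
n = -4/9 (n = 16/(-36) = 16*(-1/36) = -4/9 ≈ -0.44444)
Y(J) = -36 - 4*J/9 (Y(J) = -4*J/9 + 12*(-3) = -4*J/9 - 36 = -36 - 4*J/9)
(Y(2) + 2644)/(4114 + 799) = ((-36 - 4/9*2) + 2644)/(4114 + 799) = ((-36 - 8/9) + 2644)/4913 = (-332/9 + 2644)*(1/4913) = (23464/9)*(1/4913) = 23464/44217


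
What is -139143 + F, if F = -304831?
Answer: -443974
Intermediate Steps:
-139143 + F = -139143 - 304831 = -443974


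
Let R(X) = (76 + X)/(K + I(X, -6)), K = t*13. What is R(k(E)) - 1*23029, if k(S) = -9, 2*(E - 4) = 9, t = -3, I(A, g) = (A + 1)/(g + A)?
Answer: -13288738/577 ≈ -23031.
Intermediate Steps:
I(A, g) = (1 + A)/(A + g)
E = 17/2 (E = 4 + (1/2)*9 = 4 + 9/2 = 17/2 ≈ 8.5000)
K = -39 (K = -3*13 = -39)
R(X) = (76 + X)/(-39 + (1 + X)/(-6 + X)) (R(X) = (76 + X)/(-39 + (1 + X)/(X - 6)) = (76 + X)/(-39 + (1 + X)/(-6 + X)))
R(k(E)) - 1*23029 = -(-6 - 9)*(76 - 9)/(-235 + 38*(-9)) - 1*23029 = -1*(-15)*67/(-235 - 342) - 23029 = -1*(-15)*67/(-577) - 23029 = -1*(-1/577)*(-15)*67 - 23029 = -1005/577 - 23029 = -13288738/577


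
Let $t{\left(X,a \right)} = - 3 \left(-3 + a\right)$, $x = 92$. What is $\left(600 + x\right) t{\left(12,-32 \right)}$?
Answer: $72660$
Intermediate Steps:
$t{\left(X,a \right)} = 9 - 3 a$
$\left(600 + x\right) t{\left(12,-32 \right)} = \left(600 + 92\right) \left(9 - -96\right) = 692 \left(9 + 96\right) = 692 \cdot 105 = 72660$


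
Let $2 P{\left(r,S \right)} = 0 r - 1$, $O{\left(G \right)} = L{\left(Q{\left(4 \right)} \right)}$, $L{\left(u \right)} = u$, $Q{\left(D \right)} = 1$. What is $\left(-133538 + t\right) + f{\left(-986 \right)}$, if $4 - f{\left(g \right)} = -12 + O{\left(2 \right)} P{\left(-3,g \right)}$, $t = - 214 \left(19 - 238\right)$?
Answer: $- \frac{173311}{2} \approx -86656.0$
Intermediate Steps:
$t = 46866$ ($t = \left(-214\right) \left(-219\right) = 46866$)
$O{\left(G \right)} = 1$
$P{\left(r,S \right)} = - \frac{1}{2}$ ($P{\left(r,S \right)} = \frac{0 r - 1}{2} = \frac{0 - 1}{2} = \frac{1}{2} \left(-1\right) = - \frac{1}{2}$)
$f{\left(g \right)} = \frac{33}{2}$ ($f{\left(g \right)} = 4 - \left(-12 + 1 \left(- \frac{1}{2}\right)\right) = 4 - \left(-12 - \frac{1}{2}\right) = 4 - - \frac{25}{2} = 4 + \frac{25}{2} = \frac{33}{2}$)
$\left(-133538 + t\right) + f{\left(-986 \right)} = \left(-133538 + 46866\right) + \frac{33}{2} = -86672 + \frac{33}{2} = - \frac{173311}{2}$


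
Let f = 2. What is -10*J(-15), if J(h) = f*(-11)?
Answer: 220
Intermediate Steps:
J(h) = -22 (J(h) = 2*(-11) = -22)
-10*J(-15) = -10*(-22) = 220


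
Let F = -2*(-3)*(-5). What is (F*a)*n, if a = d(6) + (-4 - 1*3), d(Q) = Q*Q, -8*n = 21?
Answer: 9135/4 ≈ 2283.8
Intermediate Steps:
n = -21/8 (n = -⅛*21 = -21/8 ≈ -2.6250)
d(Q) = Q²
F = -30 (F = 6*(-5) = -30)
a = 29 (a = 6² + (-4 - 1*3) = 36 + (-4 - 3) = 36 - 7 = 29)
(F*a)*n = -30*29*(-21/8) = -870*(-21/8) = 9135/4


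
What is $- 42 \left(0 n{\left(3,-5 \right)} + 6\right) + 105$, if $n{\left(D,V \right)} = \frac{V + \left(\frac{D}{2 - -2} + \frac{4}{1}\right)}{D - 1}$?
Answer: $-147$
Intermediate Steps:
$n{\left(D,V \right)} = \frac{4 + V + \frac{D}{4}}{-1 + D}$ ($n{\left(D,V \right)} = \frac{V + \left(\frac{D}{2 + 2} + 4 \cdot 1\right)}{-1 + D} = \frac{V + \left(\frac{D}{4} + 4\right)}{-1 + D} = \frac{V + \left(4 + \frac{D}{4}\right)}{-1 + D} = \frac{4 + V + \frac{D}{4}}{-1 + D}$)
$- 42 \left(0 n{\left(3,-5 \right)} + 6\right) + 105 = - 42 \left(0 \frac{4 - 5 + \frac{1}{4} \cdot 3}{-1 + 3} + 6\right) + 105 = - 42 \left(0 \frac{4 - 5 + \frac{3}{4}}{2} + 6\right) + 105 = - 42 \left(0 \cdot \frac{1}{2} \left(- \frac{1}{4}\right) + 6\right) + 105 = - 42 \left(0 \left(- \frac{1}{8}\right) + 6\right) + 105 = - 42 \left(0 + 6\right) + 105 = \left(-42\right) 6 + 105 = -252 + 105 = -147$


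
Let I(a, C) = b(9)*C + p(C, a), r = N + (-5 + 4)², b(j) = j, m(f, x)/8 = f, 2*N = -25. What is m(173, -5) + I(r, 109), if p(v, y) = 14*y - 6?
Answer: 2198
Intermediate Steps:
N = -25/2 (N = (½)*(-25) = -25/2 ≈ -12.500)
m(f, x) = 8*f
p(v, y) = -6 + 14*y
r = -23/2 (r = -25/2 + (-5 + 4)² = -25/2 + (-1)² = -25/2 + 1 = -23/2 ≈ -11.500)
I(a, C) = -6 + 9*C + 14*a (I(a, C) = 9*C + (-6 + 14*a) = -6 + 9*C + 14*a)
m(173, -5) + I(r, 109) = 8*173 + (-6 + 9*109 + 14*(-23/2)) = 1384 + (-6 + 981 - 161) = 1384 + 814 = 2198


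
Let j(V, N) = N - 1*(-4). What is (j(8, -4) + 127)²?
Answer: 16129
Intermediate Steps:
j(V, N) = 4 + N (j(V, N) = N + 4 = 4 + N)
(j(8, -4) + 127)² = ((4 - 4) + 127)² = (0 + 127)² = 127² = 16129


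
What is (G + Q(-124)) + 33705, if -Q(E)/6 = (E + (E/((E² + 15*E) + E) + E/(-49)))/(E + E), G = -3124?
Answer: 6688522751/218736 ≈ 30578.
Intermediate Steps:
Q(E) = -3*(48*E/49 + E/(E² + 16*E))/E (Q(E) = -6*(E + (E/((E² + 15*E) + E) + E/(-49)))/(E + E) = -6*(E + (E/(E² + 16*E) + E*(-1/49)))/(2*E) = -6*(E + (E/(E² + 16*E) - E/49))*1/(2*E) = -6*(E + (-E/49 + E/(E² + 16*E)))*1/(2*E) = -6*(48*E/49 + E/(E² + 16*E))*1/(2*E) = -3*(48*E/49 + E/(E² + 16*E))/E)
(G + Q(-124)) + 33705 = (-3124 + (3/49)*(-49 - 768*(-124) - 48*(-124)²)/(-124*(16 - 124))) + 33705 = (-3124 + (3/49)*(-1/124)*(-49 + 95232 - 48*15376)/(-108)) + 33705 = (-3124 + (3/49)*(-1/124)*(-1/108)*(-49 + 95232 - 738048)) + 33705 = (-3124 + (3/49)*(-1/124)*(-1/108)*(-642865)) + 33705 = (-3124 - 642865/218736) + 33705 = -683974129/218736 + 33705 = 6688522751/218736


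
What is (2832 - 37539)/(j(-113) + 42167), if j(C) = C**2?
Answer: -11569/18312 ≈ -0.63177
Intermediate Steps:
(2832 - 37539)/(j(-113) + 42167) = (2832 - 37539)/((-113)**2 + 42167) = -34707/(12769 + 42167) = -34707/54936 = -34707*1/54936 = -11569/18312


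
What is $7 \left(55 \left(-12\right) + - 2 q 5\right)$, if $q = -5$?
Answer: $-4270$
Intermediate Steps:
$7 \left(55 \left(-12\right) + - 2 q 5\right) = 7 \left(55 \left(-12\right) + \left(-2\right) \left(-5\right) 5\right) = 7 \left(-660 + 10 \cdot 5\right) = 7 \left(-660 + 50\right) = 7 \left(-610\right) = -4270$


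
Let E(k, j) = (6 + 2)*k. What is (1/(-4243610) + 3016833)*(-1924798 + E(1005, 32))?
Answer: -12269419711828003891/2121805 ≈ -5.7825e+12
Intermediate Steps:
E(k, j) = 8*k
(1/(-4243610) + 3016833)*(-1924798 + E(1005, 32)) = (1/(-4243610) + 3016833)*(-1924798 + 8*1005) = (-1/4243610 + 3016833)*(-1924798 + 8040) = (12802262687129/4243610)*(-1916758) = -12269419711828003891/2121805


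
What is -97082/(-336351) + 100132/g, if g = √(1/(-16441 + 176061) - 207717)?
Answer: 97082/336351 - 200264*I*√1323081701743795/33155787539 ≈ 0.28863 - 219.7*I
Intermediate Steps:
g = I*√1323081701743795/79810 (g = √(1/159620 - 207717) = √(-33155787539/159620) = I*√1323081701743795/79810 ≈ 455.76*I)
-97082/(-336351) + 100132/g = -97082/(-336351) + 100132/((I*√1323081701743795/79810)) = -97082*(-1/336351) + 100132*(-2*I*√1323081701743795/33155787539) = 97082/336351 - 200264*I*√1323081701743795/33155787539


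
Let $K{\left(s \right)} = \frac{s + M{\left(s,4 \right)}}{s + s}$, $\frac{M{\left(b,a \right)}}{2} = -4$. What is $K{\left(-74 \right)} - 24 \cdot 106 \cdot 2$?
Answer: $- \frac{376471}{74} \approx -5087.4$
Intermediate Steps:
$M{\left(b,a \right)} = -8$ ($M{\left(b,a \right)} = 2 \left(-4\right) = -8$)
$K{\left(s \right)} = \frac{-8 + s}{2 s}$ ($K{\left(s \right)} = \frac{s - 8}{s + s} = \frac{-8 + s}{2 s}$)
$K{\left(-74 \right)} - 24 \cdot 106 \cdot 2 = \frac{-8 - 74}{2 \left(-74\right)} - 24 \cdot 106 \cdot 2 = \frac{1}{2} \left(- \frac{1}{74}\right) \left(-82\right) - 5088 = \frac{41}{74} - 5088 = - \frac{376471}{74}$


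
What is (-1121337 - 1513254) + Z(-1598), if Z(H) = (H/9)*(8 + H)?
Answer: -7056833/3 ≈ -2.3523e+6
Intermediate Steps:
Z(H) = H*(8 + H)/9 (Z(H) = (H*(⅑))*(8 + H) = (H/9)*(8 + H) = H*(8 + H)/9)
(-1121337 - 1513254) + Z(-1598) = (-1121337 - 1513254) + (⅑)*(-1598)*(8 - 1598) = -2634591 + (⅑)*(-1598)*(-1590) = -2634591 + 846940/3 = -7056833/3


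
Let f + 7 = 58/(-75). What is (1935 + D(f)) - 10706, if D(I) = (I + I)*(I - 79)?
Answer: -41748547/5625 ≈ -7422.0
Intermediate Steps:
f = -583/75 (f = -7 + 58/(-75) = -7 + 58*(-1/75) = -7 - 58/75 = -583/75 ≈ -7.7733)
D(I) = 2*I*(-79 + I) (D(I) = (2*I)*(-79 + I) = 2*I*(-79 + I))
(1935 + D(f)) - 10706 = (1935 + 2*(-583/75)*(-79 - 583/75)) - 10706 = (1935 + 2*(-583/75)*(-6508/75)) - 10706 = (1935 + 7588328/5625) - 10706 = 18472703/5625 - 10706 = -41748547/5625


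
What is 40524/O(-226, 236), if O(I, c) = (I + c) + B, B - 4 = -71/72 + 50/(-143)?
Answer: 417235104/130391 ≈ 3199.9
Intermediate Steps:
B = 27431/10296 (B = 4 + (-71/72 + 50/(-143)) = 4 + (-71*1/72 + 50*(-1/143)) = 4 + (-71/72 - 50/143) = 4 - 13753/10296 = 27431/10296 ≈ 2.6642)
O(I, c) = 27431/10296 + I + c (O(I, c) = (I + c) + 27431/10296 = 27431/10296 + I + c)
40524/O(-226, 236) = 40524/(27431/10296 - 226 + 236) = 40524/(130391/10296) = 40524*(10296/130391) = 417235104/130391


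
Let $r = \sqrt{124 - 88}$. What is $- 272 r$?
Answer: $-1632$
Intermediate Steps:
$r = 6$ ($r = \sqrt{36} = 6$)
$- 272 r = \left(-272\right) 6 = -1632$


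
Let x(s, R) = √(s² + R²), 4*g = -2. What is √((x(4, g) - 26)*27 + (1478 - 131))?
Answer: √(2580 + 54*√65)/2 ≈ 27.456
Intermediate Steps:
g = -½ (g = (¼)*(-2) = -½ ≈ -0.50000)
x(s, R) = √(R² + s²)
√((x(4, g) - 26)*27 + (1478 - 131)) = √((√((-½)² + 4²) - 26)*27 + (1478 - 131)) = √((√(¼ + 16) - 26)*27 + 1347) = √((√(65/4) - 26)*27 + 1347) = √((√65/2 - 26)*27 + 1347) = √((-26 + √65/2)*27 + 1347) = √((-702 + 27*√65/2) + 1347) = √(645 + 27*√65/2)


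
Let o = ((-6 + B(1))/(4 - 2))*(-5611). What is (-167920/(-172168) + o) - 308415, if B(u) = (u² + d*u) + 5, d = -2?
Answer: -6516623894/21521 ≈ -3.0280e+5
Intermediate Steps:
B(u) = 5 + u² - 2*u (B(u) = (u² - 2*u) + 5 = 5 + u² - 2*u)
o = 5611 (o = ((-6 + (5 + 1² - 2*1))/(4 - 2))*(-5611) = ((-6 + (5 + 1 - 2))/2)*(-5611) = ((-6 + 4)*(½))*(-5611) = -2*½*(-5611) = -1*(-5611) = 5611)
(-167920/(-172168) + o) - 308415 = (-167920/(-172168) + 5611) - 308415 = (-167920*(-1/172168) + 5611) - 308415 = (20990/21521 + 5611) - 308415 = 120775321/21521 - 308415 = -6516623894/21521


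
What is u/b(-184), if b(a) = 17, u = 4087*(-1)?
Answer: -4087/17 ≈ -240.41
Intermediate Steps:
u = -4087
u/b(-184) = -4087/17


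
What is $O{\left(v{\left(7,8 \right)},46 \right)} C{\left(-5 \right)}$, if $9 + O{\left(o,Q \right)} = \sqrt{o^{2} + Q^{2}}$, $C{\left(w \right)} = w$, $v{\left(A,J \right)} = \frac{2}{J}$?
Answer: $45 - \frac{5 \sqrt{33857}}{4} \approx -185.0$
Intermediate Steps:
$O{\left(o,Q \right)} = -9 + \sqrt{Q^{2} + o^{2}}$ ($O{\left(o,Q \right)} = -9 + \sqrt{o^{2} + Q^{2}} = -9 + \sqrt{Q^{2} + o^{2}}$)
$O{\left(v{\left(7,8 \right)},46 \right)} C{\left(-5 \right)} = \left(-9 + \sqrt{46^{2} + \left(\frac{2}{8}\right)^{2}}\right) \left(-5\right) = \left(-9 + \sqrt{2116 + \left(2 \cdot \frac{1}{8}\right)^{2}}\right) \left(-5\right) = \left(-9 + \sqrt{2116 + \left(\frac{1}{4}\right)^{2}}\right) \left(-5\right) = \left(-9 + \sqrt{2116 + \frac{1}{16}}\right) \left(-5\right) = \left(-9 + \sqrt{\frac{33857}{16}}\right) \left(-5\right) = \left(-9 + \frac{\sqrt{33857}}{4}\right) \left(-5\right) = 45 - \frac{5 \sqrt{33857}}{4}$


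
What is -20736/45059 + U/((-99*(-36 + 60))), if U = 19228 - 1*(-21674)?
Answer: -315378659/17843364 ≈ -17.675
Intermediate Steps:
U = 40902 (U = 19228 + 21674 = 40902)
-20736/45059 + U/((-99*(-36 + 60))) = -20736/45059 + 40902/((-99*(-36 + 60))) = -20736*1/45059 + 40902/((-99*24)) = -20736/45059 + 40902/(-2376) = -20736/45059 + 40902*(-1/2376) = -20736/45059 - 6817/396 = -315378659/17843364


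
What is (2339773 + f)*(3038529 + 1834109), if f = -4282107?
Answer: -9464290457092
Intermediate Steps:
(2339773 + f)*(3038529 + 1834109) = (2339773 - 4282107)*(3038529 + 1834109) = -1942334*4872638 = -9464290457092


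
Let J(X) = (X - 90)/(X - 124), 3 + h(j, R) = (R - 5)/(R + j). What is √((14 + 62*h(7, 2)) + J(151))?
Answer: I*√15423/9 ≈ 13.799*I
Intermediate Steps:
h(j, R) = -3 + (-5 + R)/(R + j) (h(j, R) = -3 + (R - 5)/(R + j) = -3 + (-5 + R)/(R + j))
J(X) = (-90 + X)/(-124 + X)
√((14 + 62*h(7, 2)) + J(151)) = √((14 + 62*((-5 - 3*7 - 2*2)/(2 + 7))) + (-90 + 151)/(-124 + 151)) = √((14 + 62*((-5 - 21 - 4)/9)) + 61/27) = √((14 + 62*((⅑)*(-30))) + (1/27)*61) = √((14 + 62*(-10/3)) + 61/27) = √((14 - 620/3) + 61/27) = √(-578/3 + 61/27) = √(-5141/27) = I*√15423/9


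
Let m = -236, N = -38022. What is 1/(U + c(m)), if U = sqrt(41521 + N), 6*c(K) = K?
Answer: 354/17567 + 9*sqrt(3499)/17567 ≈ 0.050457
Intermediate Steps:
c(K) = K/6
U = sqrt(3499) (U = sqrt(41521 - 38022) = sqrt(3499) ≈ 59.152)
1/(U + c(m)) = 1/(sqrt(3499) + (1/6)*(-236)) = 1/(sqrt(3499) - 118/3) = 1/(-118/3 + sqrt(3499))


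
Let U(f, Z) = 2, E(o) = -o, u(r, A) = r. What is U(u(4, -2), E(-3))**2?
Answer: 4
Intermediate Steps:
U(u(4, -2), E(-3))**2 = 2**2 = 4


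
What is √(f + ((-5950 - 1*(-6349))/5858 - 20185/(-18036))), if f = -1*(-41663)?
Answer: √3229829600358503751/8804574 ≈ 204.12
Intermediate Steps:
f = 41663
√(f + ((-5950 - 1*(-6349))/5858 - 20185/(-18036))) = √(41663 + ((-5950 - 1*(-6349))/5858 - 20185/(-18036))) = √(41663 + ((-5950 + 6349)*(1/5858) - 20185*(-1/18036))) = √(41663 + (399*(1/5858) + 20185/18036)) = √(41663 + (399/5858 + 20185/18036)) = √(41663 + 62720047/52827444) = √(2201012519419/52827444) = √3229829600358503751/8804574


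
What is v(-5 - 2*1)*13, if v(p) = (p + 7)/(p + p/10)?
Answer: 0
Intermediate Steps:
v(p) = 10*(7 + p)/(11*p) (v(p) = (7 + p)/(p + p*(1/10)) = (7 + p)/(p + p/10) = (7 + p)/((11*p/10)) = (7 + p)*(10/(11*p)) = 10*(7 + p)/(11*p))
v(-5 - 2*1)*13 = (10*(7 + (-5 - 2*1))/(11*(-5 - 2*1)))*13 = (10*(7 + (-5 - 2))/(11*(-5 - 2)))*13 = ((10/11)*(7 - 7)/(-7))*13 = ((10/11)*(-1/7)*0)*13 = 0*13 = 0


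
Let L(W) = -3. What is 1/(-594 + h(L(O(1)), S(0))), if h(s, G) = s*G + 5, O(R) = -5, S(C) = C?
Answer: -1/589 ≈ -0.0016978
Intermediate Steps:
h(s, G) = 5 + G*s (h(s, G) = G*s + 5 = 5 + G*s)
1/(-594 + h(L(O(1)), S(0))) = 1/(-594 + (5 + 0*(-3))) = 1/(-594 + (5 + 0)) = 1/(-594 + 5) = 1/(-589) = -1/589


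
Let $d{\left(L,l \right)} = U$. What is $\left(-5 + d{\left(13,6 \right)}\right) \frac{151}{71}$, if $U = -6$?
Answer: $- \frac{1661}{71} \approx -23.394$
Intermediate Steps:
$d{\left(L,l \right)} = -6$
$\left(-5 + d{\left(13,6 \right)}\right) \frac{151}{71} = \left(-5 - 6\right) \frac{151}{71} = - 11 \cdot 151 \cdot \frac{1}{71} = \left(-11\right) \frac{151}{71} = - \frac{1661}{71}$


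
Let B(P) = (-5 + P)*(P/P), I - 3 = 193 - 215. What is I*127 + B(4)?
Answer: -2414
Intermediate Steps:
I = -19 (I = 3 + (193 - 215) = 3 - 22 = -19)
B(P) = -5 + P (B(P) = (-5 + P)*1 = -5 + P)
I*127 + B(4) = -19*127 + (-5 + 4) = -2413 - 1 = -2414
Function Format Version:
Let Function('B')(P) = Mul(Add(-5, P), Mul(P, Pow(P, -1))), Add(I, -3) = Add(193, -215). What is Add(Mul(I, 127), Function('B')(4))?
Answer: -2414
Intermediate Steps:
I = -19 (I = Add(3, Add(193, -215)) = Add(3, -22) = -19)
Function('B')(P) = Add(-5, P) (Function('B')(P) = Mul(Add(-5, P), 1) = Add(-5, P))
Add(Mul(I, 127), Function('B')(4)) = Add(Mul(-19, 127), Add(-5, 4)) = Add(-2413, -1) = -2414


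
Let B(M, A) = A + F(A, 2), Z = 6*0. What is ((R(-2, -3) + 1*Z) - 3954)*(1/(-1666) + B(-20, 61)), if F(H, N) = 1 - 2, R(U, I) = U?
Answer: -197718902/833 ≈ -2.3736e+5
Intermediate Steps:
Z = 0
F(H, N) = -1
B(M, A) = -1 + A (B(M, A) = A - 1 = -1 + A)
((R(-2, -3) + 1*Z) - 3954)*(1/(-1666) + B(-20, 61)) = ((-2 + 1*0) - 3954)*(1/(-1666) + (-1 + 61)) = ((-2 + 0) - 3954)*(-1/1666 + 60) = (-2 - 3954)*(99959/1666) = -3956*99959/1666 = -197718902/833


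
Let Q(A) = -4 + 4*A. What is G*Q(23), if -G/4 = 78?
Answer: -27456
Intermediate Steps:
G = -312 (G = -4*78 = -312)
G*Q(23) = -312*(-4 + 4*23) = -312*(-4 + 92) = -312*88 = -27456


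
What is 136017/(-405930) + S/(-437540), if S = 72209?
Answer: -84594931/169152964 ≈ -0.50011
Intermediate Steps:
136017/(-405930) + S/(-437540) = 136017/(-405930) + 72209/(-437540) = 136017*(-1/405930) + 72209*(-1/437540) = -6477/19330 - 72209/437540 = -84594931/169152964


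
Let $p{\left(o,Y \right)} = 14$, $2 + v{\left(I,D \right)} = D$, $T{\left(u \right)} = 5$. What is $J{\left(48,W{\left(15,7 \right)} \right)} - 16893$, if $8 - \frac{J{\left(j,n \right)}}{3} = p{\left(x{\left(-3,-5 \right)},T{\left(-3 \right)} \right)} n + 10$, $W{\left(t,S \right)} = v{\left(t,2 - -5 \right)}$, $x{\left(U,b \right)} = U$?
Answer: $-17109$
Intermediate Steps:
$v{\left(I,D \right)} = -2 + D$
$W{\left(t,S \right)} = 5$ ($W{\left(t,S \right)} = -2 + \left(2 - -5\right) = -2 + \left(2 + 5\right) = -2 + 7 = 5$)
$J{\left(j,n \right)} = -6 - 42 n$ ($J{\left(j,n \right)} = 24 - 3 \left(14 n + 10\right) = 24 - 3 \left(10 + 14 n\right) = 24 - \left(30 + 42 n\right) = -6 - 42 n$)
$J{\left(48,W{\left(15,7 \right)} \right)} - 16893 = \left(-6 - 210\right) - 16893 = -216 - 16893 = -17109$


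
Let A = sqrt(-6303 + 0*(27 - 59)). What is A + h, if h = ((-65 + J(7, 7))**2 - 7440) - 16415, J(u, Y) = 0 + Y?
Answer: -20491 + I*sqrt(6303) ≈ -20491.0 + 79.391*I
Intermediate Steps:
J(u, Y) = Y
A = I*sqrt(6303) (A = sqrt(-6303 + 0*(-32)) = sqrt(-6303 + 0) = sqrt(-6303) = I*sqrt(6303) ≈ 79.391*I)
h = -20491 (h = ((-65 + 7)**2 - 7440) - 16415 = ((-58)**2 - 7440) - 16415 = (3364 - 7440) - 16415 = -4076 - 16415 = -20491)
A + h = I*sqrt(6303) - 20491 = -20491 + I*sqrt(6303)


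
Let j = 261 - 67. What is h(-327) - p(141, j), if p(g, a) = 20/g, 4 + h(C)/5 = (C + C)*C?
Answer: 150767050/141 ≈ 1.0693e+6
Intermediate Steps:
j = 194
h(C) = -20 + 10*C² (h(C) = -20 + 5*((C + C)*C) = -20 + 5*((2*C)*C) = -20 + 5*(2*C²) = -20 + 10*C²)
h(-327) - p(141, j) = (-20 + 10*(-327)²) - 20/141 = (-20 + 10*106929) - 20/141 = (-20 + 1069290) - 1*20/141 = 1069270 - 20/141 = 150767050/141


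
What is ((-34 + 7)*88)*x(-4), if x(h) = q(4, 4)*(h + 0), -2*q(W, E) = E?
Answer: -19008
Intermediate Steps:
q(W, E) = -E/2
x(h) = -2*h (x(h) = (-½*4)*(h + 0) = -2*h)
((-34 + 7)*88)*x(-4) = ((-34 + 7)*88)*(-2*(-4)) = -27*88*8 = -2376*8 = -19008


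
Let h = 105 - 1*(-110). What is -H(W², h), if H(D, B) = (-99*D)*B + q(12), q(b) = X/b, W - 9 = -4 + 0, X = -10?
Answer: 3192755/6 ≈ 5.3213e+5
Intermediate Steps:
h = 215 (h = 105 + 110 = 215)
W = 5 (W = 9 + (-4 + 0) = 9 - 4 = 5)
q(b) = -10/b
H(D, B) = -⅚ - 99*B*D (H(D, B) = (-99*D)*B - 10/12 = -99*B*D - 10*1/12 = -99*B*D - ⅚ = -⅚ - 99*B*D)
-H(W², h) = -(-⅚ - 99*215*5²) = -(-⅚ - 99*215*25) = -(-⅚ - 532125) = -1*(-3192755/6) = 3192755/6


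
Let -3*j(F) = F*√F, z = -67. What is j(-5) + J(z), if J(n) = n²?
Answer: 4489 + 5*I*√5/3 ≈ 4489.0 + 3.7268*I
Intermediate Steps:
j(F) = -F^(3/2)/3 (j(F) = -F*√F/3 = -F^(3/2)/3)
j(-5) + J(z) = -(-5)*I*√5/3 + (-67)² = -(-5)*I*√5/3 + 4489 = 5*I*√5/3 + 4489 = 4489 + 5*I*√5/3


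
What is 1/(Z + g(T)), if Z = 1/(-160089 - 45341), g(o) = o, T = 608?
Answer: 205430/124901439 ≈ 0.0016447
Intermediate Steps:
Z = -1/205430 (Z = 1/(-205430) = -1/205430 ≈ -4.8678e-6)
1/(Z + g(T)) = 1/(-1/205430 + 608) = 1/(124901439/205430) = 205430/124901439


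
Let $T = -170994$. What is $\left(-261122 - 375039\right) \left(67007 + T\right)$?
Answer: $66152473907$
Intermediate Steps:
$\left(-261122 - 375039\right) \left(67007 + T\right) = \left(-261122 - 375039\right) \left(67007 - 170994\right) = \left(-636161\right) \left(-103987\right) = 66152473907$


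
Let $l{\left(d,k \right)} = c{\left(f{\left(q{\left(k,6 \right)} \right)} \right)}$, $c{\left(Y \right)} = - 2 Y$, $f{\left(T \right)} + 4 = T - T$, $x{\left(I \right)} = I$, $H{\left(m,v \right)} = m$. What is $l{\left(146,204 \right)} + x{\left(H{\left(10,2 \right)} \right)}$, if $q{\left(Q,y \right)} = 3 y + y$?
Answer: $18$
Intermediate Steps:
$q{\left(Q,y \right)} = 4 y$
$f{\left(T \right)} = -4$ ($f{\left(T \right)} = -4 + \left(T - T\right) = -4 + 0 = -4$)
$l{\left(d,k \right)} = 8$ ($l{\left(d,k \right)} = \left(-2\right) \left(-4\right) = 8$)
$l{\left(146,204 \right)} + x{\left(H{\left(10,2 \right)} \right)} = 8 + 10 = 18$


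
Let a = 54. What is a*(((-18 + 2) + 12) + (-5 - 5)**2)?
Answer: 5184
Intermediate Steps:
a*(((-18 + 2) + 12) + (-5 - 5)**2) = 54*(((-18 + 2) + 12) + (-5 - 5)**2) = 54*((-16 + 12) + (-10)**2) = 54*(-4 + 100) = 54*96 = 5184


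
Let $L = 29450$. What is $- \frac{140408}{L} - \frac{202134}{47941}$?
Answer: $- \frac{6342073114}{705931225} \approx -8.984$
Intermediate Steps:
$- \frac{140408}{L} - \frac{202134}{47941} = - \frac{140408}{29450} - \frac{202134}{47941} = \left(-140408\right) \frac{1}{29450} - \frac{202134}{47941} = - \frac{70204}{14725} - \frac{202134}{47941} = - \frac{6342073114}{705931225}$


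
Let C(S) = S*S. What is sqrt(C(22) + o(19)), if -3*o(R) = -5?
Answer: sqrt(4371)/3 ≈ 22.038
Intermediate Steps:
o(R) = 5/3 (o(R) = -1/3*(-5) = 5/3)
C(S) = S**2
sqrt(C(22) + o(19)) = sqrt(22**2 + 5/3) = sqrt(484 + 5/3) = sqrt(1457/3) = sqrt(4371)/3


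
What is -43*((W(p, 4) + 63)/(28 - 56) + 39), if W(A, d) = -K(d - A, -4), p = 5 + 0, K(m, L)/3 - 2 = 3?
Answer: -11223/7 ≈ -1603.3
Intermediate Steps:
K(m, L) = 15 (K(m, L) = 6 + 3*3 = 6 + 9 = 15)
p = 5
W(A, d) = -15 (W(A, d) = -1*15 = -15)
-43*((W(p, 4) + 63)/(28 - 56) + 39) = -43*((-15 + 63)/(28 - 56) + 39) = -43*(48/(-28) + 39) = -43*(48*(-1/28) + 39) = -43*(-12/7 + 39) = -43*261/7 = -11223/7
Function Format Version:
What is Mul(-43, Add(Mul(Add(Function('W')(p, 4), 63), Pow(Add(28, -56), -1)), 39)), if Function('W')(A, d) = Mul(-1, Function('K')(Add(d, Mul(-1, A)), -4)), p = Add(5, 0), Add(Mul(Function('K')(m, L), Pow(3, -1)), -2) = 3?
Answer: Rational(-11223, 7) ≈ -1603.3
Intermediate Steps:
Function('K')(m, L) = 15 (Function('K')(m, L) = Add(6, Mul(3, 3)) = Add(6, 9) = 15)
p = 5
Function('W')(A, d) = -15 (Function('W')(A, d) = Mul(-1, 15) = -15)
Mul(-43, Add(Mul(Add(Function('W')(p, 4), 63), Pow(Add(28, -56), -1)), 39)) = Mul(-43, Add(Mul(Add(-15, 63), Pow(Add(28, -56), -1)), 39)) = Mul(-43, Add(Mul(48, Pow(-28, -1)), 39)) = Mul(-43, Add(Mul(48, Rational(-1, 28)), 39)) = Mul(-43, Add(Rational(-12, 7), 39)) = Mul(-43, Rational(261, 7)) = Rational(-11223, 7)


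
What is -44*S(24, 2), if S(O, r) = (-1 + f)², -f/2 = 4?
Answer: -3564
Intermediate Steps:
f = -8 (f = -2*4 = -8)
S(O, r) = 81 (S(O, r) = (-1 - 8)² = (-9)² = 81)
-44*S(24, 2) = -44*81 = -3564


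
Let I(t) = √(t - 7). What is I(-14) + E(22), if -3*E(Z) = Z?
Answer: -22/3 + I*√21 ≈ -7.3333 + 4.5826*I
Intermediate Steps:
E(Z) = -Z/3
I(t) = √(-7 + t)
I(-14) + E(22) = √(-7 - 14) - ⅓*22 = √(-21) - 22/3 = I*√21 - 22/3 = -22/3 + I*√21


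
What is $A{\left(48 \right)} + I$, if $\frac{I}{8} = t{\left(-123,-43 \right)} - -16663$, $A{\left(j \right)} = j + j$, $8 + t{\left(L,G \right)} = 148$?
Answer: $134520$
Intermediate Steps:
$t{\left(L,G \right)} = 140$ ($t{\left(L,G \right)} = -8 + 148 = 140$)
$A{\left(j \right)} = 2 j$
$I = 134424$ ($I = 8 \left(140 - -16663\right) = 8 \left(140 + 16663\right) = 8 \cdot 16803 = 134424$)
$A{\left(48 \right)} + I = 2 \cdot 48 + 134424 = 96 + 134424 = 134520$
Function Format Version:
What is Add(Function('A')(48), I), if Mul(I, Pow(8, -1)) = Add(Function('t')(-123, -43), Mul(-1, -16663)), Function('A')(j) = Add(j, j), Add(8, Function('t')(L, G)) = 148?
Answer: 134520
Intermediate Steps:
Function('t')(L, G) = 140 (Function('t')(L, G) = Add(-8, 148) = 140)
Function('A')(j) = Mul(2, j)
I = 134424 (I = Mul(8, Add(140, Mul(-1, -16663))) = Mul(8, Add(140, 16663)) = Mul(8, 16803) = 134424)
Add(Function('A')(48), I) = Add(Mul(2, 48), 134424) = Add(96, 134424) = 134520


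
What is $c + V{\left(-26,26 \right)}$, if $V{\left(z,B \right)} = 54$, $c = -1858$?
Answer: $-1804$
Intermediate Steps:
$c + V{\left(-26,26 \right)} = -1858 + 54 = -1804$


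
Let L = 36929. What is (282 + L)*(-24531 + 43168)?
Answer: 693501407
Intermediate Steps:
(282 + L)*(-24531 + 43168) = (282 + 36929)*(-24531 + 43168) = 37211*18637 = 693501407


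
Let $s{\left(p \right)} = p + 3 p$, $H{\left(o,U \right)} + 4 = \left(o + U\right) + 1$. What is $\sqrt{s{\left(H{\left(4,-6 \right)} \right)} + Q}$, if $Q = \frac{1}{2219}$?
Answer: $\frac{3 i \sqrt{10941889}}{2219} \approx 4.4721 i$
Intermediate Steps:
$H{\left(o,U \right)} = -3 + U + o$ ($H{\left(o,U \right)} = -4 + \left(\left(o + U\right) + 1\right) = -4 + \left(\left(U + o\right) + 1\right) = -4 + \left(1 + U + o\right) = -3 + U + o$)
$Q = \frac{1}{2219} \approx 0.00045065$
$s{\left(p \right)} = 4 p$
$\sqrt{s{\left(H{\left(4,-6 \right)} \right)} + Q} = \sqrt{4 \left(-3 - 6 + 4\right) + \frac{1}{2219}} = \sqrt{4 \left(-5\right) + \frac{1}{2219}} = \sqrt{-20 + \frac{1}{2219}} = \sqrt{- \frac{44379}{2219}} = \frac{3 i \sqrt{10941889}}{2219}$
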